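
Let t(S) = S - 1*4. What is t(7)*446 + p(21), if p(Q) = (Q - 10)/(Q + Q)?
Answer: 56207/42 ≈ 1338.3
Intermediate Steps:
t(S) = -4 + S (t(S) = S - 4 = -4 + S)
p(Q) = (-10 + Q)/(2*Q) (p(Q) = (-10 + Q)/((2*Q)) = (-10 + Q)*(1/(2*Q)) = (-10 + Q)/(2*Q))
t(7)*446 + p(21) = (-4 + 7)*446 + (½)*(-10 + 21)/21 = 3*446 + (½)*(1/21)*11 = 1338 + 11/42 = 56207/42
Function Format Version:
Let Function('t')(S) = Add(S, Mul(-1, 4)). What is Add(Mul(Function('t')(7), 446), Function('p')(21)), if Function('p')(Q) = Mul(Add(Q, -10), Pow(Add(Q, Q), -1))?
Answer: Rational(56207, 42) ≈ 1338.3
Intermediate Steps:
Function('t')(S) = Add(-4, S) (Function('t')(S) = Add(S, -4) = Add(-4, S))
Function('p')(Q) = Mul(Rational(1, 2), Pow(Q, -1), Add(-10, Q)) (Function('p')(Q) = Mul(Add(-10, Q), Pow(Mul(2, Q), -1)) = Mul(Add(-10, Q), Mul(Rational(1, 2), Pow(Q, -1))) = Mul(Rational(1, 2), Pow(Q, -1), Add(-10, Q)))
Add(Mul(Function('t')(7), 446), Function('p')(21)) = Add(Mul(Add(-4, 7), 446), Mul(Rational(1, 2), Pow(21, -1), Add(-10, 21))) = Add(Mul(3, 446), Mul(Rational(1, 2), Rational(1, 21), 11)) = Add(1338, Rational(11, 42)) = Rational(56207, 42)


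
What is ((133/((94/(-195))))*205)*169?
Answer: -898518075/94 ≈ -9.5587e+6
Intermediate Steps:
((133/((94/(-195))))*205)*169 = ((133/((94*(-1/195))))*205)*169 = ((133/(-94/195))*205)*169 = ((133*(-195/94))*205)*169 = -25935/94*205*169 = -5316675/94*169 = -898518075/94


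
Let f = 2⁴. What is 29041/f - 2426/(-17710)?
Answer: 257177463/141680 ≈ 1815.2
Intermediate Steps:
f = 16
29041/f - 2426/(-17710) = 29041/16 - 2426/(-17710) = 29041*(1/16) - 2426*(-1/17710) = 29041/16 + 1213/8855 = 257177463/141680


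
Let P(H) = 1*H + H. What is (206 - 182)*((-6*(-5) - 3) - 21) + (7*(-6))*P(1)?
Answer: 60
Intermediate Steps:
P(H) = 2*H (P(H) = H + H = 2*H)
(206 - 182)*((-6*(-5) - 3) - 21) + (7*(-6))*P(1) = (206 - 182)*((-6*(-5) - 3) - 21) + (7*(-6))*(2*1) = 24*((30 - 3) - 21) - 42*2 = 24*(27 - 21) - 84 = 24*6 - 84 = 144 - 84 = 60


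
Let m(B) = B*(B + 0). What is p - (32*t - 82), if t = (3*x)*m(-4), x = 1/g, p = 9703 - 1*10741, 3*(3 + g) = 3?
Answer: -188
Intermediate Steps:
g = -2 (g = -3 + (⅓)*3 = -3 + 1 = -2)
m(B) = B² (m(B) = B*B = B²)
p = -1038 (p = 9703 - 10741 = -1038)
x = -½ (x = 1/(-2) = -½ ≈ -0.50000)
t = -24 (t = (3*(-½))*(-4)² = -3/2*16 = -24)
p - (32*t - 82) = -1038 - (32*(-24) - 82) = -1038 - (-768 - 82) = -1038 - 1*(-850) = -1038 + 850 = -188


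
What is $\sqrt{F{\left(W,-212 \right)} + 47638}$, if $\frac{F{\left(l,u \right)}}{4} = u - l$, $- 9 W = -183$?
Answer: $\frac{\sqrt{420378}}{3} \approx 216.12$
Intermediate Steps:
$W = \frac{61}{3}$ ($W = \left(- \frac{1}{9}\right) \left(-183\right) = \frac{61}{3} \approx 20.333$)
$F{\left(l,u \right)} = - 4 l + 4 u$ ($F{\left(l,u \right)} = 4 \left(u - l\right) = - 4 l + 4 u$)
$\sqrt{F{\left(W,-212 \right)} + 47638} = \sqrt{\left(\left(-4\right) \frac{61}{3} + 4 \left(-212\right)\right) + 47638} = \sqrt{\left(- \frac{244}{3} - 848\right) + 47638} = \sqrt{- \frac{2788}{3} + 47638} = \sqrt{\frac{140126}{3}} = \frac{\sqrt{420378}}{3}$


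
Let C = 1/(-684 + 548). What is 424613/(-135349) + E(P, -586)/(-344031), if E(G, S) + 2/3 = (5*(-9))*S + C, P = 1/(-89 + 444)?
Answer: -61056831537289/18998214742152 ≈ -3.2138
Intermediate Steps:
P = 1/355 ≈ 0.0028169
C = -1/136 (C = 1/(-136) = -1/136 ≈ -0.0073529)
E(G, S) = -275/408 - 45*S (E(G, S) = -⅔ + ((5*(-9))*S - 1/136) = -⅔ + (-45*S - 1/136) = -⅔ + (-1/136 - 45*S) = -275/408 - 45*S)
424613/(-135349) + E(P, -586)/(-344031) = 424613/(-135349) + (-275/408 - 45*(-586))/(-344031) = 424613*(-1/135349) + (-275/408 + 26370)*(-1/344031) = -424613/135349 + (10758685/408)*(-1/344031) = -424613/135349 - 10758685/140364648 = -61056831537289/18998214742152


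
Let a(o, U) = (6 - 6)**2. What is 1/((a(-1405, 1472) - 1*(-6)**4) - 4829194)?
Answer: -1/4830490 ≈ -2.0702e-7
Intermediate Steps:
a(o, U) = 0 (a(o, U) = 0**2 = 0)
1/((a(-1405, 1472) - 1*(-6)**4) - 4829194) = 1/((0 - 1*(-6)**4) - 4829194) = 1/((0 - 1*1296) - 4829194) = 1/((0 - 1296) - 4829194) = 1/(-1296 - 4829194) = 1/(-4830490) = -1/4830490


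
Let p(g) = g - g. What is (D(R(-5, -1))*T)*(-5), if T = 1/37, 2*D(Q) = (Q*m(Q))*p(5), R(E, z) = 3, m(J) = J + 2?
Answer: 0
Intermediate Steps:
p(g) = 0
m(J) = 2 + J
D(Q) = 0 (D(Q) = ((Q*(2 + Q))*0)/2 = (½)*0 = 0)
T = 1/37 ≈ 0.027027
(D(R(-5, -1))*T)*(-5) = (0*(1/37))*(-5) = 0*(-5) = 0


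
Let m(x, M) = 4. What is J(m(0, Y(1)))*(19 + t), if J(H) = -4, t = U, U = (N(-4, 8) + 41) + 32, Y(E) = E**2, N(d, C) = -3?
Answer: -356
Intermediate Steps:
U = 70 (U = (-3 + 41) + 32 = 38 + 32 = 70)
t = 70
J(m(0, Y(1)))*(19 + t) = -4*(19 + 70) = -4*89 = -356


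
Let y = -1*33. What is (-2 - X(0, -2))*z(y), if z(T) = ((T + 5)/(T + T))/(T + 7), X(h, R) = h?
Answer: 14/429 ≈ 0.032634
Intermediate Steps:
y = -33
z(T) = (5 + T)/(2*T*(7 + T)) (z(T) = ((5 + T)/((2*T)))/(7 + T) = ((5 + T)*(1/(2*T)))/(7 + T) = ((5 + T)/(2*T))/(7 + T) = (5 + T)/(2*T*(7 + T)))
(-2 - X(0, -2))*z(y) = (-2 - 1*0)*((½)*(5 - 33)/(-33*(7 - 33))) = (-2 + 0)*((½)*(-1/33)*(-28)/(-26)) = -(-1)*(-1)*(-28)/(33*26) = -2*(-7/429) = 14/429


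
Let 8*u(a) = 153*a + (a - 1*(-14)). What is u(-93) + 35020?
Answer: 66463/2 ≈ 33232.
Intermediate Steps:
u(a) = 7/4 + 77*a/4 (u(a) = (153*a + (a - 1*(-14)))/8 = (153*a + (a + 14))/8 = (153*a + (14 + a))/8 = (14 + 154*a)/8 = 7/4 + 77*a/4)
u(-93) + 35020 = (7/4 + (77/4)*(-93)) + 35020 = (7/4 - 7161/4) + 35020 = -3577/2 + 35020 = 66463/2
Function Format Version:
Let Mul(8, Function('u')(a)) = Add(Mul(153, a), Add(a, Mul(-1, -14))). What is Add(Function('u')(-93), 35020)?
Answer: Rational(66463, 2) ≈ 33232.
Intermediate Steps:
Function('u')(a) = Add(Rational(7, 4), Mul(Rational(77, 4), a)) (Function('u')(a) = Mul(Rational(1, 8), Add(Mul(153, a), Add(a, Mul(-1, -14)))) = Mul(Rational(1, 8), Add(Mul(153, a), Add(a, 14))) = Mul(Rational(1, 8), Add(Mul(153, a), Add(14, a))) = Mul(Rational(1, 8), Add(14, Mul(154, a))) = Add(Rational(7, 4), Mul(Rational(77, 4), a)))
Add(Function('u')(-93), 35020) = Add(Add(Rational(7, 4), Mul(Rational(77, 4), -93)), 35020) = Add(Add(Rational(7, 4), Rational(-7161, 4)), 35020) = Add(Rational(-3577, 2), 35020) = Rational(66463, 2)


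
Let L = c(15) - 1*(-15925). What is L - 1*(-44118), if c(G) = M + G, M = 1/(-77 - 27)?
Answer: 6246031/104 ≈ 60058.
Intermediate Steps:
M = -1/104 (M = 1/(-104) = -1/104 ≈ -0.0096154)
c(G) = -1/104 + G
L = 1657759/104 (L = (-1/104 + 15) - 1*(-15925) = 1559/104 + 15925 = 1657759/104 ≈ 15940.)
L - 1*(-44118) = 1657759/104 - 1*(-44118) = 1657759/104 + 44118 = 6246031/104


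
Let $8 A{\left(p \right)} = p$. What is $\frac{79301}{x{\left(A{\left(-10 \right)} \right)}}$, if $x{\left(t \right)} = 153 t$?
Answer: $- \frac{317204}{765} \approx -414.65$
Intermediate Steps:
$A{\left(p \right)} = \frac{p}{8}$
$\frac{79301}{x{\left(A{\left(-10 \right)} \right)}} = \frac{79301}{153 \cdot \frac{1}{8} \left(-10\right)} = \frac{79301}{153 \left(- \frac{5}{4}\right)} = \frac{79301}{- \frac{765}{4}} = 79301 \left(- \frac{4}{765}\right) = - \frac{317204}{765}$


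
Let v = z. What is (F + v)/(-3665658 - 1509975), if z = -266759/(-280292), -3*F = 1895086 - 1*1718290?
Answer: 16517901385/1450688524836 ≈ 0.011386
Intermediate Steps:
F = -58932 (F = -(1895086 - 1*1718290)/3 = -(1895086 - 1718290)/3 = -1/3*176796 = -58932)
z = 266759/280292 (z = -266759*(-1/280292) = 266759/280292 ≈ 0.95172)
v = 266759/280292 ≈ 0.95172
(F + v)/(-3665658 - 1509975) = (-58932 + 266759/280292)/(-3665658 - 1509975) = -16517901385/280292/(-5175633) = -16517901385/280292*(-1/5175633) = 16517901385/1450688524836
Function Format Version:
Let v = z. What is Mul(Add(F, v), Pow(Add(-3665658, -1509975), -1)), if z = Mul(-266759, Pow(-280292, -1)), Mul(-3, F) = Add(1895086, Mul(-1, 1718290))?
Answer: Rational(16517901385, 1450688524836) ≈ 0.011386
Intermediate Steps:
F = -58932 (F = Mul(Rational(-1, 3), Add(1895086, Mul(-1, 1718290))) = Mul(Rational(-1, 3), Add(1895086, -1718290)) = Mul(Rational(-1, 3), 176796) = -58932)
z = Rational(266759, 280292) (z = Mul(-266759, Rational(-1, 280292)) = Rational(266759, 280292) ≈ 0.95172)
v = Rational(266759, 280292) ≈ 0.95172
Mul(Add(F, v), Pow(Add(-3665658, -1509975), -1)) = Mul(Add(-58932, Rational(266759, 280292)), Pow(Add(-3665658, -1509975), -1)) = Mul(Rational(-16517901385, 280292), Pow(-5175633, -1)) = Mul(Rational(-16517901385, 280292), Rational(-1, 5175633)) = Rational(16517901385, 1450688524836)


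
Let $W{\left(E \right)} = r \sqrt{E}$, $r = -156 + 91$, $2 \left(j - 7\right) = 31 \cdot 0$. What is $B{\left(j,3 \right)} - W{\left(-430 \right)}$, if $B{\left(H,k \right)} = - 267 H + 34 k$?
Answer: $-1767 + 65 i \sqrt{430} \approx -1767.0 + 1347.9 i$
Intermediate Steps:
$j = 7$ ($j = 7 + \frac{31 \cdot 0}{2} = 7 + \frac{1}{2} \cdot 0 = 7 + 0 = 7$)
$r = -65$
$W{\left(E \right)} = - 65 \sqrt{E}$
$B{\left(j,3 \right)} - W{\left(-430 \right)} = \left(\left(-267\right) 7 + 34 \cdot 3\right) - - 65 \sqrt{-430} = \left(-1869 + 102\right) - - 65 i \sqrt{430} = -1767 - - 65 i \sqrt{430} = -1767 + 65 i \sqrt{430}$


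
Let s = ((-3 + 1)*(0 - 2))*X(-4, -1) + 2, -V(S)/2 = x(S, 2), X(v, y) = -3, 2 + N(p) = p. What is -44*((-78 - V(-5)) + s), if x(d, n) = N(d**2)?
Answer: 1848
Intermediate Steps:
N(p) = -2 + p
x(d, n) = -2 + d**2
V(S) = 4 - 2*S**2 (V(S) = -2*(-2 + S**2) = 4 - 2*S**2)
s = -10 (s = ((-3 + 1)*(0 - 2))*(-3) + 2 = -2*(-2)*(-3) + 2 = 4*(-3) + 2 = -12 + 2 = -10)
-44*((-78 - V(-5)) + s) = -44*((-78 - (4 - 2*(-5)**2)) - 10) = -44*((-78 - (4 - 2*25)) - 10) = -44*((-78 - (4 - 50)) - 10) = -44*((-78 - 1*(-46)) - 10) = -44*((-78 + 46) - 10) = -44*(-32 - 10) = -44*(-42) = 1848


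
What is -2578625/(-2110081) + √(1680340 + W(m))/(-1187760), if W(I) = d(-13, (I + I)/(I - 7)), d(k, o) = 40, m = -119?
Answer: 2578625/2110081 - √420095/593880 ≈ 1.2210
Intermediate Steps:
W(I) = 40
-2578625/(-2110081) + √(1680340 + W(m))/(-1187760) = -2578625/(-2110081) + √(1680340 + 40)/(-1187760) = -2578625*(-1/2110081) + √1680380*(-1/1187760) = 2578625/2110081 + (2*√420095)*(-1/1187760) = 2578625/2110081 - √420095/593880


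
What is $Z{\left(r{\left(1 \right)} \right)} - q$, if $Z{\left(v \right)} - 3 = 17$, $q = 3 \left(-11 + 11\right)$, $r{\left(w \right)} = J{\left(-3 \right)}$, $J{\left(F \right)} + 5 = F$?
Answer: $20$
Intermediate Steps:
$J{\left(F \right)} = -5 + F$
$r{\left(w \right)} = -8$ ($r{\left(w \right)} = -5 - 3 = -8$)
$q = 0$ ($q = 3 \cdot 0 = 0$)
$Z{\left(v \right)} = 20$ ($Z{\left(v \right)} = 3 + 17 = 20$)
$Z{\left(r{\left(1 \right)} \right)} - q = 20 - 0 = 20 + 0 = 20$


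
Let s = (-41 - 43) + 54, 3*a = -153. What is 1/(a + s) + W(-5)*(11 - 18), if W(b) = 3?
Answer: -1702/81 ≈ -21.012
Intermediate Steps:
a = -51 (a = (1/3)*(-153) = -51)
s = -30 (s = -84 + 54 = -30)
1/(a + s) + W(-5)*(11 - 18) = 1/(-51 - 30) + 3*(11 - 18) = 1/(-81) + 3*(-7) = -1/81 - 21 = -1702/81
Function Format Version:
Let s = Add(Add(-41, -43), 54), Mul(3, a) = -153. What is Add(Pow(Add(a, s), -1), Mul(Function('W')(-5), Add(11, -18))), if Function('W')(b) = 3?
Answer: Rational(-1702, 81) ≈ -21.012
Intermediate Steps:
a = -51 (a = Mul(Rational(1, 3), -153) = -51)
s = -30 (s = Add(-84, 54) = -30)
Add(Pow(Add(a, s), -1), Mul(Function('W')(-5), Add(11, -18))) = Add(Pow(Add(-51, -30), -1), Mul(3, Add(11, -18))) = Add(Pow(-81, -1), Mul(3, -7)) = Add(Rational(-1, 81), -21) = Rational(-1702, 81)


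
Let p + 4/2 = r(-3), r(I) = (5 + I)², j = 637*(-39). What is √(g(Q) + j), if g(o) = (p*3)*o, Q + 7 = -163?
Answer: I*√25863 ≈ 160.82*I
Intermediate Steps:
Q = -170 (Q = -7 - 163 = -170)
j = -24843
p = 2 (p = -2 + (5 - 3)² = -2 + 2² = -2 + 4 = 2)
g(o) = 6*o (g(o) = (2*3)*o = 6*o)
√(g(Q) + j) = √(6*(-170) - 24843) = √(-1020 - 24843) = √(-25863) = I*√25863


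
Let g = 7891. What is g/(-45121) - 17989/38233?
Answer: -1113378272/1725111193 ≈ -0.64540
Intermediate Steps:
g/(-45121) - 17989/38233 = 7891/(-45121) - 17989/38233 = 7891*(-1/45121) - 17989*1/38233 = -7891/45121 - 17989/38233 = -1113378272/1725111193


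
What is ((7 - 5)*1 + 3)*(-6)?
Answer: -30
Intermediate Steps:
((7 - 5)*1 + 3)*(-6) = (2*1 + 3)*(-6) = (2 + 3)*(-6) = 5*(-6) = -30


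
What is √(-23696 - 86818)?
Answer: I*√110514 ≈ 332.44*I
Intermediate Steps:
√(-23696 - 86818) = √(-110514) = I*√110514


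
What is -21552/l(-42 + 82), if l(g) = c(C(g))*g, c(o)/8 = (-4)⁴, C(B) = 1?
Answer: -1347/5120 ≈ -0.26309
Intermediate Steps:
c(o) = 2048 (c(o) = 8*(-4)⁴ = 8*256 = 2048)
l(g) = 2048*g
-21552/l(-42 + 82) = -21552*1/(2048*(-42 + 82)) = -21552/(2048*40) = -21552/81920 = -21552*1/81920 = -1347/5120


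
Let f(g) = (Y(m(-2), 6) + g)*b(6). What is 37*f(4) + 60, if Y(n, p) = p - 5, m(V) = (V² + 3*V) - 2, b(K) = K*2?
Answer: 2280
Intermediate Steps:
b(K) = 2*K
m(V) = -2 + V² + 3*V
Y(n, p) = -5 + p
f(g) = 12 + 12*g (f(g) = ((-5 + 6) + g)*(2*6) = (1 + g)*12 = 12 + 12*g)
37*f(4) + 60 = 37*(12 + 12*4) + 60 = 37*(12 + 48) + 60 = 37*60 + 60 = 2220 + 60 = 2280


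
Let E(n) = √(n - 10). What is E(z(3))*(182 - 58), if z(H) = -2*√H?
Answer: 124*√(-10 - 2*√3) ≈ 455.0*I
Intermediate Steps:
E(n) = √(-10 + n)
E(z(3))*(182 - 58) = √(-10 - 2*√3)*(182 - 58) = √(-10 - 2*√3)*124 = 124*√(-10 - 2*√3)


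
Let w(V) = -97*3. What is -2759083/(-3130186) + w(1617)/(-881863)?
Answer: 2434044095755/2760395216518 ≈ 0.88177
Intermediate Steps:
w(V) = -291
-2759083/(-3130186) + w(1617)/(-881863) = -2759083/(-3130186) - 291/(-881863) = -2759083*(-1/3130186) - 291*(-1/881863) = 2759083/3130186 + 291/881863 = 2434044095755/2760395216518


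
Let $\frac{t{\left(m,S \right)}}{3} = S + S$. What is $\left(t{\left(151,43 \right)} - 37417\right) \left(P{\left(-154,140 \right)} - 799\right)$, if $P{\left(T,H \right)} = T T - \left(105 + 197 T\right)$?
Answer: $-1975000850$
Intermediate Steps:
$P{\left(T,H \right)} = -105 + T^{2} - 197 T$ ($P{\left(T,H \right)} = T^{2} - \left(105 + 197 T\right) = -105 + T^{2} - 197 T$)
$t{\left(m,S \right)} = 6 S$ ($t{\left(m,S \right)} = 3 \left(S + S\right) = 3 \cdot 2 S = 6 S$)
$\left(t{\left(151,43 \right)} - 37417\right) \left(P{\left(-154,140 \right)} - 799\right) = \left(6 \cdot 43 - 37417\right) \left(\left(-105 + \left(-154\right)^{2} - -30338\right) - 799\right) = \left(258 - 37417\right) \left(\left(-105 + 23716 + 30338\right) - 799\right) = - 37159 \left(53949 - 799\right) = \left(-37159\right) 53150 = -1975000850$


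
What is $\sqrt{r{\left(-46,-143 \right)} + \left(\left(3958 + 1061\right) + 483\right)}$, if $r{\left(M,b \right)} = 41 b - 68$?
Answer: $i \sqrt{429} \approx 20.712 i$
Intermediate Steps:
$r{\left(M,b \right)} = -68 + 41 b$
$\sqrt{r{\left(-46,-143 \right)} + \left(\left(3958 + 1061\right) + 483\right)} = \sqrt{\left(-68 + 41 \left(-143\right)\right) + \left(\left(3958 + 1061\right) + 483\right)} = \sqrt{\left(-68 - 5863\right) + \left(5019 + 483\right)} = \sqrt{-5931 + 5502} = \sqrt{-429} = i \sqrt{429}$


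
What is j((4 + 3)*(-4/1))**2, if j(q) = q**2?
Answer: 614656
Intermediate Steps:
j((4 + 3)*(-4/1))**2 = (((4 + 3)*(-4/1))**2)**2 = ((7*(-4*1))**2)**2 = ((7*(-4))**2)**2 = ((-28)**2)**2 = 784**2 = 614656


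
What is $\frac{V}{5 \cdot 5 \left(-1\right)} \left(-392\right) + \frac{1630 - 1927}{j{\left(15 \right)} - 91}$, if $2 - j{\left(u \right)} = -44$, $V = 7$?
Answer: $\frac{2909}{25} \approx 116.36$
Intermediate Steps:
$j{\left(u \right)} = 46$ ($j{\left(u \right)} = 2 - -44 = 2 + 44 = 46$)
$\frac{V}{5 \cdot 5 \left(-1\right)} \left(-392\right) + \frac{1630 - 1927}{j{\left(15 \right)} - 91} = \frac{7}{5 \cdot 5 \left(-1\right)} \left(-392\right) + \frac{1630 - 1927}{46 - 91} = \frac{7}{25 \left(-1\right)} \left(-392\right) - \frac{297}{-45} = \frac{7}{-25} \left(-392\right) - - \frac{33}{5} = 7 \left(- \frac{1}{25}\right) \left(-392\right) + \frac{33}{5} = \left(- \frac{7}{25}\right) \left(-392\right) + \frac{33}{5} = \frac{2744}{25} + \frac{33}{5} = \frac{2909}{25}$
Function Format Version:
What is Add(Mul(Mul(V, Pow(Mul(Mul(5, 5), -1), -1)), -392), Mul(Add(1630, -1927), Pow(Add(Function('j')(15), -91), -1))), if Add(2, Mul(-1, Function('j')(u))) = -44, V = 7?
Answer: Rational(2909, 25) ≈ 116.36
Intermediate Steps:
Function('j')(u) = 46 (Function('j')(u) = Add(2, Mul(-1, -44)) = Add(2, 44) = 46)
Add(Mul(Mul(V, Pow(Mul(Mul(5, 5), -1), -1)), -392), Mul(Add(1630, -1927), Pow(Add(Function('j')(15), -91), -1))) = Add(Mul(Mul(7, Pow(Mul(Mul(5, 5), -1), -1)), -392), Mul(Add(1630, -1927), Pow(Add(46, -91), -1))) = Add(Mul(Mul(7, Pow(Mul(25, -1), -1)), -392), Mul(-297, Pow(-45, -1))) = Add(Mul(Mul(7, Pow(-25, -1)), -392), Mul(-297, Rational(-1, 45))) = Add(Mul(Mul(7, Rational(-1, 25)), -392), Rational(33, 5)) = Add(Mul(Rational(-7, 25), -392), Rational(33, 5)) = Add(Rational(2744, 25), Rational(33, 5)) = Rational(2909, 25)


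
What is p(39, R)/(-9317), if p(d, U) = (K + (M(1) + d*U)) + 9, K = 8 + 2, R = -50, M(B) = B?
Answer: 1930/9317 ≈ 0.20715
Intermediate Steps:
K = 10
p(d, U) = 20 + U*d (p(d, U) = (10 + (1 + d*U)) + 9 = (10 + (1 + U*d)) + 9 = (11 + U*d) + 9 = 20 + U*d)
p(39, R)/(-9317) = (20 - 50*39)/(-9317) = (20 - 1950)*(-1/9317) = -1930*(-1/9317) = 1930/9317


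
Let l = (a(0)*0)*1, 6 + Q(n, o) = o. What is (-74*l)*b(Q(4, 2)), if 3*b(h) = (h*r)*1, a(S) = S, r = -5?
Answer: 0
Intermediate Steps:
Q(n, o) = -6 + o
b(h) = -5*h/3 (b(h) = ((h*(-5))*1)/3 = (-5*h*1)/3 = (-5*h)/3 = -5*h/3)
l = 0 (l = (0*0)*1 = 0*1 = 0)
(-74*l)*b(Q(4, 2)) = (-74*0)*(-5*(-6 + 2)/3) = 0*(-5/3*(-4)) = 0*(20/3) = 0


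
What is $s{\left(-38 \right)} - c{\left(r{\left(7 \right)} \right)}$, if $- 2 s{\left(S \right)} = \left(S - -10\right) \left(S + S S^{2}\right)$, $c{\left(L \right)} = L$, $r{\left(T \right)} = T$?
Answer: $-768747$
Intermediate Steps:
$s{\left(S \right)} = - \frac{\left(10 + S\right) \left(S + S^{3}\right)}{2}$ ($s{\left(S \right)} = - \frac{\left(S - -10\right) \left(S + S S^{2}\right)}{2} = - \frac{\left(S + \left(-23 + 33\right)\right) \left(S + S^{3}\right)}{2} = - \frac{\left(S + 10\right) \left(S + S^{3}\right)}{2} = - \frac{\left(10 + S\right) \left(S + S^{3}\right)}{2}$)
$s{\left(-38 \right)} - c{\left(r{\left(7 \right)} \right)} = \left(- \frac{1}{2}\right) \left(-38\right) \left(10 - 38 + \left(-38\right)^{3} + 10 \left(-38\right)^{2}\right) - 7 = \left(- \frac{1}{2}\right) \left(-38\right) \left(10 - 38 - 54872 + 10 \cdot 1444\right) - 7 = \left(- \frac{1}{2}\right) \left(-38\right) \left(10 - 38 - 54872 + 14440\right) - 7 = \left(- \frac{1}{2}\right) \left(-38\right) \left(-40460\right) - 7 = -768740 - 7 = -768747$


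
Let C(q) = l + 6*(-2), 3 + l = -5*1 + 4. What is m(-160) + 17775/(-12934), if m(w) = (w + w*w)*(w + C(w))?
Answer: -57911226735/12934 ≈ -4.4774e+6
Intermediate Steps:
l = -4 (l = -3 + (-5*1 + 4) = -3 + (-5 + 4) = -3 - 1 = -4)
C(q) = -16 (C(q) = -4 + 6*(-2) = -4 - 12 = -16)
m(w) = (-16 + w)*(w + w**2) (m(w) = (w + w*w)*(w - 16) = (w + w**2)*(-16 + w) = (-16 + w)*(w + w**2))
m(-160) + 17775/(-12934) = -160*(-16 + (-160)**2 - 15*(-160)) + 17775/(-12934) = -160*(-16 + 25600 + 2400) + 17775*(-1/12934) = -160*27984 - 17775/12934 = -4477440 - 17775/12934 = -57911226735/12934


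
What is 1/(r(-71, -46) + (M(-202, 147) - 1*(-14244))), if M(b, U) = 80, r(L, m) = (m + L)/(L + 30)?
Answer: 41/587401 ≈ 6.9799e-5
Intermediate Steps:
r(L, m) = (L + m)/(30 + L)
1/(r(-71, -46) + (M(-202, 147) - 1*(-14244))) = 1/((-71 - 46)/(30 - 71) + (80 - 1*(-14244))) = 1/(-117/(-41) + (80 + 14244)) = 1/(-1/41*(-117) + 14324) = 1/(117/41 + 14324) = 1/(587401/41) = 41/587401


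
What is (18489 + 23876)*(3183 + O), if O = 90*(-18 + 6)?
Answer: 89093595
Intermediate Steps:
O = -1080 (O = 90*(-12) = -1080)
(18489 + 23876)*(3183 + O) = (18489 + 23876)*(3183 - 1080) = 42365*2103 = 89093595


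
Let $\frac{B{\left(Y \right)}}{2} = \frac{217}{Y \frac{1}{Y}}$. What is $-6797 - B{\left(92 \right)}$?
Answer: $-7231$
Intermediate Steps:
$B{\left(Y \right)} = 434$ ($B{\left(Y \right)} = 2 \frac{217}{Y \frac{1}{Y}} = 2 \cdot \frac{217}{1} = 2 \cdot 217 \cdot 1 = 2 \cdot 217 = 434$)
$-6797 - B{\left(92 \right)} = -6797 - 434 = -7231$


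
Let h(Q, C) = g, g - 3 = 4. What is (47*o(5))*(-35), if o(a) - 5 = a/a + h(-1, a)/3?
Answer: -41125/3 ≈ -13708.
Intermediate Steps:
g = 7 (g = 3 + 4 = 7)
h(Q, C) = 7
o(a) = 25/3 (o(a) = 5 + (a/a + 7/3) = 5 + (1 + 7*(1/3)) = 5 + (1 + 7/3) = 5 + 10/3 = 25/3)
(47*o(5))*(-35) = (47*(25/3))*(-35) = (1175/3)*(-35) = -41125/3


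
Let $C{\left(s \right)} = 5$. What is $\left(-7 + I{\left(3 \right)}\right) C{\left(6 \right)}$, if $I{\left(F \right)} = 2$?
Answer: $-25$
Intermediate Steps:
$\left(-7 + I{\left(3 \right)}\right) C{\left(6 \right)} = \left(-7 + 2\right) 5 = \left(-5\right) 5 = -25$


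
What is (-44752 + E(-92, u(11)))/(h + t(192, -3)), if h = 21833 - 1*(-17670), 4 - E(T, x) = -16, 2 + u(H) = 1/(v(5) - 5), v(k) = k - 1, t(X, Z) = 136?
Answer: -44732/39639 ≈ -1.1285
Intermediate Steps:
v(k) = -1 + k
u(H) = -3 (u(H) = -2 + 1/((-1 + 5) - 5) = -2 + 1/(4 - 5) = -2 + 1/(-1) = -2 - 1 = -3)
E(T, x) = 20 (E(T, x) = 4 - 1*(-16) = 4 + 16 = 20)
h = 39503 (h = 21833 + 17670 = 39503)
(-44752 + E(-92, u(11)))/(h + t(192, -3)) = (-44752 + 20)/(39503 + 136) = -44732/39639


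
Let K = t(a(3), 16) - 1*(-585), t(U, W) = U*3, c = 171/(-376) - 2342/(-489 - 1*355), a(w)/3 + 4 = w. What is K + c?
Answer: 45881603/79336 ≈ 578.32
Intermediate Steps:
a(w) = -12 + 3*w
c = 184067/79336 (c = 171*(-1/376) - 2342/(-489 - 355) = -171/376 - 2342/(-844) = -171/376 - 2342*(-1/844) = -171/376 + 1171/422 = 184067/79336 ≈ 2.3201)
t(U, W) = 3*U
K = 576 (K = 3*(-12 + 3*3) - 1*(-585) = 3*(-12 + 9) + 585 = 3*(-3) + 585 = -9 + 585 = 576)
K + c = 576 + 184067/79336 = 45881603/79336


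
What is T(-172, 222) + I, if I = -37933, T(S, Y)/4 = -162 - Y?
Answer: -39469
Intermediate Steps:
T(S, Y) = -648 - 4*Y (T(S, Y) = 4*(-162 - Y) = -648 - 4*Y)
T(-172, 222) + I = (-648 - 4*222) - 37933 = (-648 - 888) - 37933 = -1536 - 37933 = -39469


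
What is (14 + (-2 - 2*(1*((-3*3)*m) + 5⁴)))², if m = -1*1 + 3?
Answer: 1444804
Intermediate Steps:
m = 2 (m = -1 + 3 = 2)
(14 + (-2 - 2*(1*((-3*3)*m) + 5⁴)))² = (14 + (-2 - 2*(1*(-3*3*2) + 5⁴)))² = (14 + (-2 - 2*(1*(-9*2) + 625)))² = (14 + (-2 - 2*(1*(-18) + 625)))² = (14 + (-2 - 2*(-18 + 625)))² = (14 + (-2 - 2*607))² = (14 + (-2 - 1214))² = (14 - 1216)² = (-1202)² = 1444804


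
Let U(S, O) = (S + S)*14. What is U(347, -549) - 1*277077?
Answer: -267361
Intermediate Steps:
U(S, O) = 28*S (U(S, O) = (2*S)*14 = 28*S)
U(347, -549) - 1*277077 = 28*347 - 1*277077 = 9716 - 277077 = -267361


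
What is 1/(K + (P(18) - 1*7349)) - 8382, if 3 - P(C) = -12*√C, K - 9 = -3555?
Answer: -248595605099/29658268 - 9*√2/29658268 ≈ -8382.0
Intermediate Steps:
K = -3546 (K = 9 - 3555 = -3546)
P(C) = 3 + 12*√C (P(C) = 3 - (-12)*√C = 3 + 12*√C)
1/(K + (P(18) - 1*7349)) - 8382 = 1/(-3546 + ((3 + 12*√18) - 1*7349)) - 8382 = 1/(-3546 + ((3 + 12*(3*√2)) - 7349)) - 8382 = 1/(-3546 + ((3 + 36*√2) - 7349)) - 8382 = 1/(-3546 + (-7346 + 36*√2)) - 8382 = 1/(-10892 + 36*√2) - 8382 = -8382 + 1/(-10892 + 36*√2)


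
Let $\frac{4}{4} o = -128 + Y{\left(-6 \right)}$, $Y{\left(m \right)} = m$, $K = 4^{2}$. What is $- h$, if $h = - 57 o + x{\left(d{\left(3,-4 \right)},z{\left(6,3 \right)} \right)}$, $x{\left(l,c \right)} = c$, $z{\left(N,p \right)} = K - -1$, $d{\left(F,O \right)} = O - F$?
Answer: $-7655$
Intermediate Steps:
$K = 16$
$z{\left(N,p \right)} = 17$ ($z{\left(N,p \right)} = 16 - -1 = 16 + 1 = 17$)
$o = -134$ ($o = -128 - 6 = -134$)
$h = 7655$ ($h = \left(-57\right) \left(-134\right) + 17 = 7638 + 17 = 7655$)
$- h = \left(-1\right) 7655 = -7655$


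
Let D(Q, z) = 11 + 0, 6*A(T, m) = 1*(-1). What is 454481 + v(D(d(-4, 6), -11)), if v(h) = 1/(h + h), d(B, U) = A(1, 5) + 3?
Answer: 9998583/22 ≈ 4.5448e+5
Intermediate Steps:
A(T, m) = -1/6 (A(T, m) = (1*(-1))/6 = (1/6)*(-1) = -1/6)
d(B, U) = 17/6 (d(B, U) = -1/6 + 3 = 17/6)
D(Q, z) = 11
v(h) = 1/(2*h)
454481 + v(D(d(-4, 6), -11)) = 454481 + (1/2)/11 = 454481 + (1/2)*(1/11) = 454481 + 1/22 = 9998583/22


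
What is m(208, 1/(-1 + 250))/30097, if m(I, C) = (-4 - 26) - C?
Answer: -7471/7494153 ≈ -0.00099691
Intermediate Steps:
m(I, C) = -30 - C
m(208, 1/(-1 + 250))/30097 = (-30 - 1/(-1 + 250))/30097 = (-30 - 1/249)*(1/30097) = -7471/249*1/30097 = -7471/7494153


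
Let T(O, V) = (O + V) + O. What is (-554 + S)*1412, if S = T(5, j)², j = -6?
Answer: -759656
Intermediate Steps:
T(O, V) = V + 2*O
S = 16 (S = (-6 + 2*5)² = (-6 + 10)² = 4² = 16)
(-554 + S)*1412 = (-554 + 16)*1412 = -538*1412 = -759656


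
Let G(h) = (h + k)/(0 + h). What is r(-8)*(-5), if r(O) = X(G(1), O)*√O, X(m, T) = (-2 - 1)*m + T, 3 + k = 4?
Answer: 140*I*√2 ≈ 197.99*I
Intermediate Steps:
k = 1 (k = -3 + 4 = 1)
G(h) = (1 + h)/h (G(h) = (h + 1)/(0 + h) = (1 + h)/h)
X(m, T) = T - 3*m (X(m, T) = -3*m + T = T - 3*m)
r(O) = √O*(-6 + O) (r(O) = (O - 3*(1 + 1)/1)*√O = (O - 3*2)*√O = (O - 6)*√O = (-6 + O)*√O = √O*(-6 + O))
r(-8)*(-5) = (√(-8)*(-6 - 8))*(-5) = ((2*I*√2)*(-14))*(-5) = -28*I*√2*(-5) = 140*I*√2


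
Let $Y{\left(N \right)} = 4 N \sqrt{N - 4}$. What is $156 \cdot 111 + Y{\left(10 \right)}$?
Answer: $17316 + 40 \sqrt{6} \approx 17414.0$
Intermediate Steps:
$Y{\left(N \right)} = 4 N \sqrt{-4 + N}$
$156 \cdot 111 + Y{\left(10 \right)} = 156 \cdot 111 + 4 \cdot 10 \sqrt{-4 + 10} = 17316 + 4 \cdot 10 \sqrt{6} = 17316 + 40 \sqrt{6}$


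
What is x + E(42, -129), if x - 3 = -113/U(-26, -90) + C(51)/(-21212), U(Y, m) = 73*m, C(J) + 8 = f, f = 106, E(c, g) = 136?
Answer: 2421648482/17420355 ≈ 139.01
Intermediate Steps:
C(J) = 98 (C(J) = -8 + 106 = 98)
x = 52480202/17420355 (x = 3 + (-113/(73*(-90)) + 98/(-21212)) = 3 + (-113/(-6570) + 98*(-1/21212)) = 3 + (-113*(-1/6570) - 49/10606) = 3 + (113/6570 - 49/10606) = 3 + 219137/17420355 = 52480202/17420355 ≈ 3.0126)
x + E(42, -129) = 52480202/17420355 + 136 = 2421648482/17420355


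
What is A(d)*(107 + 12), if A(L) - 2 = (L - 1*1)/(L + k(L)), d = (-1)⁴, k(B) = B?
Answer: 238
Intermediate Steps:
d = 1
A(L) = 2 + (-1 + L)/(2*L) (A(L) = 2 + (L - 1*1)/(L + L) = 2 + (L - 1)/((2*L)) = 2 + (-1 + L)*(1/(2*L)) = 2 + (-1 + L)/(2*L))
A(d)*(107 + 12) = ((½)*(-1 + 5*1)/1)*(107 + 12) = ((½)*1*(-1 + 5))*119 = ((½)*1*4)*119 = 2*119 = 238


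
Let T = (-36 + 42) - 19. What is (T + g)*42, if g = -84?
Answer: -4074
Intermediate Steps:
T = -13 (T = 6 - 19 = -13)
(T + g)*42 = (-13 - 84)*42 = -97*42 = -4074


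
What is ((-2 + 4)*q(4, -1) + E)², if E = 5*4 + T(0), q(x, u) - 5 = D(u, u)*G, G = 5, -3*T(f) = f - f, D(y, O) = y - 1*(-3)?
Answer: 2500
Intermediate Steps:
D(y, O) = 3 + y (D(y, O) = y + 3 = 3 + y)
T(f) = 0 (T(f) = -(f - f)/3 = -⅓*0 = 0)
q(x, u) = 20 + 5*u (q(x, u) = 5 + (3 + u)*5 = 5 + (15 + 5*u) = 20 + 5*u)
E = 20 (E = 5*4 + 0 = 20 + 0 = 20)
((-2 + 4)*q(4, -1) + E)² = ((-2 + 4)*(20 + 5*(-1)) + 20)² = (2*(20 - 5) + 20)² = (2*15 + 20)² = (30 + 20)² = 50² = 2500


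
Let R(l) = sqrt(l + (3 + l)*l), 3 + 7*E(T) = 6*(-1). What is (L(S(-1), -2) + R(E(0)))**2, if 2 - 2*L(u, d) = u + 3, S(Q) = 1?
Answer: (7 - 3*I*sqrt(19))**2/49 ≈ -2.4898 - 3.7362*I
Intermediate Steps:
E(T) = -9/7 (E(T) = -3/7 + (6*(-1))/7 = -3/7 + (1/7)*(-6) = -3/7 - 6/7 = -9/7)
L(u, d) = -1/2 - u/2 (L(u, d) = 1 - (u + 3)/2 = 1 - (3 + u)/2 = 1 + (-3/2 - u/2) = -1/2 - u/2)
R(l) = sqrt(l + l*(3 + l))
(L(S(-1), -2) + R(E(0)))**2 = ((-1/2 - 1/2*1) + sqrt(-9*(4 - 9/7)/7))**2 = ((-1/2 - 1/2) + sqrt(-9/7*19/7))**2 = (-1 + sqrt(-171/49))**2 = (-1 + 3*I*sqrt(19)/7)**2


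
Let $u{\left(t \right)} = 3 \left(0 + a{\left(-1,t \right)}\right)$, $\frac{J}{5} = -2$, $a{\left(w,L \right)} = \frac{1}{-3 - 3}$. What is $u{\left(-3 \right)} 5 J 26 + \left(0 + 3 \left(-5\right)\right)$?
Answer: $635$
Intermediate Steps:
$a{\left(w,L \right)} = - \frac{1}{6}$ ($a{\left(w,L \right)} = \frac{1}{-6} = - \frac{1}{6}$)
$J = -10$ ($J = 5 \left(-2\right) = -10$)
$u{\left(t \right)} = - \frac{1}{2}$ ($u{\left(t \right)} = 3 \left(0 - \frac{1}{6}\right) = 3 \left(- \frac{1}{6}\right) = - \frac{1}{2}$)
$u{\left(-3 \right)} 5 J 26 + \left(0 + 3 \left(-5\right)\right) = \left(- \frac{1}{2}\right) 5 \left(-10\right) 26 + \left(0 + 3 \left(-5\right)\right) = \left(- \frac{5}{2}\right) \left(-10\right) 26 + \left(0 - 15\right) = 25 \cdot 26 - 15 = 650 - 15 = 635$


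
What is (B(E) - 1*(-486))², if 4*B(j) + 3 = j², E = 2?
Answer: 3783025/16 ≈ 2.3644e+5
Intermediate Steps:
B(j) = -¾ + j²/4
(B(E) - 1*(-486))² = ((-¾ + (¼)*2²) - 1*(-486))² = ((-¾ + (¼)*4) + 486)² = ((-¾ + 1) + 486)² = (¼ + 486)² = (1945/4)² = 3783025/16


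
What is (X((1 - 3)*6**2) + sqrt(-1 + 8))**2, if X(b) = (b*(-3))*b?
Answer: (15552 - sqrt(7))**2 ≈ 2.4178e+8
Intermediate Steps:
X(b) = -3*b**2 (X(b) = (-3*b)*b = -3*b**2)
(X((1 - 3)*6**2) + sqrt(-1 + 8))**2 = (-3*1296*(1 - 3)**2 + sqrt(-1 + 8))**2 = (-3*(-2*36)**2 + sqrt(7))**2 = (-3*(-72)**2 + sqrt(7))**2 = (-3*5184 + sqrt(7))**2 = (-15552 + sqrt(7))**2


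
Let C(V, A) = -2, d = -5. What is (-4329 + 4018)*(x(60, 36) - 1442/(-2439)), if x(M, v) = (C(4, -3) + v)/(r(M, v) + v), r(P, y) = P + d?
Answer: -66600028/221949 ≈ -300.07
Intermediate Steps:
r(P, y) = -5 + P (r(P, y) = P - 5 = -5 + P)
x(M, v) = (-2 + v)/(-5 + M + v) (x(M, v) = (-2 + v)/((-5 + M) + v) = (-2 + v)/(-5 + M + v))
(-4329 + 4018)*(x(60, 36) - 1442/(-2439)) = (-4329 + 4018)*((-2 + 36)/(-5 + 60 + 36) - 1442/(-2439)) = -311*(34/91 - 1442*(-1/2439)) = -311*((1/91)*34 + 1442/2439) = -311*(34/91 + 1442/2439) = -311*214148/221949 = -66600028/221949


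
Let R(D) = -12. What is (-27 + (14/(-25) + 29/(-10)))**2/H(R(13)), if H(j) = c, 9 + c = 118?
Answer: 2319529/272500 ≈ 8.5120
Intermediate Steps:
c = 109 (c = -9 + 118 = 109)
H(j) = 109
(-27 + (14/(-25) + 29/(-10)))**2/H(R(13)) = (-27 + (14/(-25) + 29/(-10)))**2/109 = (-27 + (14*(-1/25) + 29*(-1/10)))**2*(1/109) = (-27 + (-14/25 - 29/10))**2*(1/109) = (-27 - 173/50)**2*(1/109) = (-1523/50)**2*(1/109) = (2319529/2500)*(1/109) = 2319529/272500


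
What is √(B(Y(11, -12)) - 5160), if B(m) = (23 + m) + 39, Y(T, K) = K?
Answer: I*√5110 ≈ 71.484*I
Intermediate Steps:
B(m) = 62 + m
√(B(Y(11, -12)) - 5160) = √((62 - 12) - 5160) = √(50 - 5160) = √(-5110) = I*√5110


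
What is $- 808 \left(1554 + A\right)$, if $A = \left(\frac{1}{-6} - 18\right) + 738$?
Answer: $- \frac{5511772}{3} \approx -1.8373 \cdot 10^{6}$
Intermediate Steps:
$A = \frac{4319}{6}$ ($A = \left(- \frac{1}{6} - 18\right) + 738 = - \frac{109}{6} + 738 = \frac{4319}{6} \approx 719.83$)
$- 808 \left(1554 + A\right) = - 808 \left(1554 + \frac{4319}{6}\right) = \left(-808\right) \frac{13643}{6} = - \frac{5511772}{3}$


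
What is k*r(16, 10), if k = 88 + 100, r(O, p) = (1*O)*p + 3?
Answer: 30644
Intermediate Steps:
r(O, p) = 3 + O*p (r(O, p) = O*p + 3 = 3 + O*p)
k = 188
k*r(16, 10) = 188*(3 + 16*10) = 188*(3 + 160) = 188*163 = 30644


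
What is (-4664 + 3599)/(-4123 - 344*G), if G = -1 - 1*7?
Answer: 355/457 ≈ 0.77680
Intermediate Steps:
G = -8 (G = -1 - 7 = -8)
(-4664 + 3599)/(-4123 - 344*G) = (-4664 + 3599)/(-4123 - 344*(-8)) = -1065/(-4123 + 2752) = -1065/(-1371) = -1065*(-1/1371) = 355/457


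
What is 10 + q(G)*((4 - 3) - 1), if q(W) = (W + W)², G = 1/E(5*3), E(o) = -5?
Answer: 10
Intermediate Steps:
G = -⅕ (G = 1/(-5) = -⅕ ≈ -0.20000)
q(W) = 4*W² (q(W) = (2*W)² = 4*W²)
10 + q(G)*((4 - 3) - 1) = 10 + (4*(-⅕)²)*((4 - 3) - 1) = 10 + (4*(1/25))*(1 - 1) = 10 + (4/25)*0 = 10 + 0 = 10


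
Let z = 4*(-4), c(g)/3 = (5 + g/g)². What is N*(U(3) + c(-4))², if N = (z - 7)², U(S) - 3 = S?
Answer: 6874884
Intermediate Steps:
U(S) = 3 + S
c(g) = 108 (c(g) = 3*(5 + g/g)² = 3*(5 + 1)² = 3*6² = 3*36 = 108)
z = -16
N = 529 (N = (-16 - 7)² = (-23)² = 529)
N*(U(3) + c(-4))² = 529*((3 + 3) + 108)² = 529*(6 + 108)² = 529*114² = 529*12996 = 6874884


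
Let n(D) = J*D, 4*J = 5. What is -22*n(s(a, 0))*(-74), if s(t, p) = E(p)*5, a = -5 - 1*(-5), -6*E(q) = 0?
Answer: 0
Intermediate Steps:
J = 5/4 (J = (¼)*5 = 5/4 ≈ 1.2500)
E(q) = 0 (E(q) = -⅙*0 = 0)
a = 0 (a = -5 + 5 = 0)
s(t, p) = 0 (s(t, p) = 0*5 = 0)
n(D) = 5*D/4
-22*n(s(a, 0))*(-74) = -55*0/2*(-74) = -22*0*(-74) = 0*(-74) = 0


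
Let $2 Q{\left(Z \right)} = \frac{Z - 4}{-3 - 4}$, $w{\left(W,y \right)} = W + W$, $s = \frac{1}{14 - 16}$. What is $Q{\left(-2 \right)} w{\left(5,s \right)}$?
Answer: $\frac{30}{7} \approx 4.2857$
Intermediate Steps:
$s = - \frac{1}{2}$ ($s = \frac{1}{-2} = - \frac{1}{2} \approx -0.5$)
$w{\left(W,y \right)} = 2 W$
$Q{\left(Z \right)} = \frac{2}{7} - \frac{Z}{14}$ ($Q{\left(Z \right)} = \frac{\left(Z - 4\right) \frac{1}{-3 - 4}}{2} = \frac{\left(-4 + Z\right) \frac{1}{-7}}{2} = \frac{\left(-4 + Z\right) \left(- \frac{1}{7}\right)}{2} = \frac{\frac{4}{7} - \frac{Z}{7}}{2} = \frac{2}{7} - \frac{Z}{14}$)
$Q{\left(-2 \right)} w{\left(5,s \right)} = \left(\frac{2}{7} - - \frac{1}{7}\right) 2 \cdot 5 = \left(\frac{2}{7} + \frac{1}{7}\right) 10 = \frac{3}{7} \cdot 10 = \frac{30}{7}$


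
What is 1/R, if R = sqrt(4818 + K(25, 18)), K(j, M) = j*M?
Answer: sqrt(1317)/2634 ≈ 0.013778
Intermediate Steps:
K(j, M) = M*j
R = 2*sqrt(1317) (R = sqrt(4818 + 18*25) = sqrt(4818 + 450) = sqrt(5268) = 2*sqrt(1317) ≈ 72.581)
1/R = 1/(2*sqrt(1317)) = sqrt(1317)/2634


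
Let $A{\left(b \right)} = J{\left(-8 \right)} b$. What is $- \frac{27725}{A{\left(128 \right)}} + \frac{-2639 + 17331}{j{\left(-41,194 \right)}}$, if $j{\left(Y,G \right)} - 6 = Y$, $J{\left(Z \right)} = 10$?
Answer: $- \frac{3955227}{8960} \approx -441.43$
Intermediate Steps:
$A{\left(b \right)} = 10 b$
$j{\left(Y,G \right)} = 6 + Y$
$- \frac{27725}{A{\left(128 \right)}} + \frac{-2639 + 17331}{j{\left(-41,194 \right)}} = - \frac{27725}{10 \cdot 128} + \frac{-2639 + 17331}{6 - 41} = - \frac{27725}{1280} + \frac{14692}{-35} = \left(-27725\right) \frac{1}{1280} + 14692 \left(- \frac{1}{35}\right) = - \frac{5545}{256} - \frac{14692}{35} = - \frac{3955227}{8960}$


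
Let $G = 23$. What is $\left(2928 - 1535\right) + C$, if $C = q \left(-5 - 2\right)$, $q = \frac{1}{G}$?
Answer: $\frac{32032}{23} \approx 1392.7$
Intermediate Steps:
$q = \frac{1}{23} \approx 0.043478$
$C = - \frac{7}{23}$ ($C = \frac{-5 - 2}{23} = \frac{1}{23} \left(-7\right) = - \frac{7}{23} \approx -0.30435$)
$\left(2928 - 1535\right) + C = \left(2928 - 1535\right) - \frac{7}{23} = 1393 - \frac{7}{23} = \frac{32032}{23}$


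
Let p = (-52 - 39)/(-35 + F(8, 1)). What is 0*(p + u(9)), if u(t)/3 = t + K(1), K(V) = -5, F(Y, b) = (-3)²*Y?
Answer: 0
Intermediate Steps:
F(Y, b) = 9*Y
p = -91/37 (p = (-52 - 39)/(-35 + 9*8) = -91/(-35 + 72) = -91/37 ≈ -2.4595)
u(t) = -15 + 3*t (u(t) = 3*(t - 5) = 3*(-5 + t) = -15 + 3*t)
0*(p + u(9)) = 0*(-91/37 + (-15 + 3*9)) = 0*(-91/37 + (-15 + 27)) = 0*(-91/37 + 12) = 0*(353/37) = 0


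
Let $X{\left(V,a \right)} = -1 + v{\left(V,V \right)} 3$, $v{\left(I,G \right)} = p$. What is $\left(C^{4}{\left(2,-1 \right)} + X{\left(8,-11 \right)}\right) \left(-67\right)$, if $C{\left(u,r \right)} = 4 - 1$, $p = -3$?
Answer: $-4757$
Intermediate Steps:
$v{\left(I,G \right)} = -3$
$C{\left(u,r \right)} = 3$ ($C{\left(u,r \right)} = 4 - 1 = 3$)
$X{\left(V,a \right)} = -10$ ($X{\left(V,a \right)} = -1 - 9 = -10$)
$\left(C^{4}{\left(2,-1 \right)} + X{\left(8,-11 \right)}\right) \left(-67\right) = \left(3^{4} - 10\right) \left(-67\right) = \left(81 - 10\right) \left(-67\right) = 71 \left(-67\right) = -4757$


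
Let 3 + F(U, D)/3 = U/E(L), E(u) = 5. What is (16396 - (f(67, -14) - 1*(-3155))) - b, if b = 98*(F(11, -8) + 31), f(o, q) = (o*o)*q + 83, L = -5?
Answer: 366006/5 ≈ 73201.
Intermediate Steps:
f(o, q) = 83 + q*o² (f(o, q) = o²*q + 83 = q*o² + 83 = 83 + q*o²)
F(U, D) = -9 + 3*U/5 (F(U, D) = -9 + 3*(U/5) = -9 + 3*U/5)
b = 14014/5 (b = 98*((-9 + (⅗)*11) + 31) = 98*((-9 + 33/5) + 31) = 98*(-12/5 + 31) = 98*(143/5) = 14014/5 ≈ 2802.8)
(16396 - (f(67, -14) - 1*(-3155))) - b = (16396 - ((83 - 14*67²) - 1*(-3155))) - 1*14014/5 = (16396 - ((83 - 14*4489) + 3155)) - 14014/5 = (16396 - ((83 - 62846) + 3155)) - 14014/5 = (16396 - (-62763 + 3155)) - 14014/5 = (16396 - 1*(-59608)) - 14014/5 = (16396 + 59608) - 14014/5 = 76004 - 14014/5 = 366006/5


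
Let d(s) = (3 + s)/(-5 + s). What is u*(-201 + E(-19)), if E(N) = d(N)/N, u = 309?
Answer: -1180277/19 ≈ -62120.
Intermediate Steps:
d(s) = (3 + s)/(-5 + s)
E(N) = (3 + N)/(N*(-5 + N)) (E(N) = ((3 + N)/(-5 + N))/N = (3 + N)/(N*(-5 + N)))
u*(-201 + E(-19)) = 309*(-201 + (3 - 19)/((-19)*(-5 - 19))) = 309*(-201 - 1/19*(-16)/(-24)) = 309*(-201 - 1/19*(-1/24)*(-16)) = 309*(-201 - 2/57) = 309*(-11459/57) = -1180277/19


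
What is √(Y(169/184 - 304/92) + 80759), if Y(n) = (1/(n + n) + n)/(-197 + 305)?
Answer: 127*√294029264426/242328 ≈ 284.18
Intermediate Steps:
Y(n) = n/108 + 1/(216*n) (Y(n) = (1/(2*n) + n)/108 = (1/(2*n) + n)*(1/108) = (n + 1/(2*n))*(1/108) = n/108 + 1/(216*n))
√(Y(169/184 - 304/92) + 80759) = √(((169/184 - 304/92)/108 + 1/(216*(169/184 - 304/92))) + 80759) = √(((169*(1/184) - 304*1/92)/108 + 1/(216*(169*(1/184) - 304*1/92))) + 80759) = √(((169/184 - 76/23)/108 + 1/(216*(169/184 - 76/23))) + 80759) = √(((1/108)*(-439/184) + 1/(216*(-439/184))) + 80759) = √((-439/19872 + (1/216)*(-184/439)) + 80759) = √((-439/19872 - 23/11853) + 80759) = √(-69883/2907936 + 80759) = √(234841933541/2907936) = 127*√294029264426/242328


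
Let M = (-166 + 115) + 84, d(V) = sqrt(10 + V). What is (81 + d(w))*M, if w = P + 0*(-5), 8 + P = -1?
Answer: 2706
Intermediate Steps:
P = -9 (P = -8 - 1 = -9)
w = -9 (w = -9 + 0*(-5) = -9 + 0 = -9)
M = 33 (M = -51 + 84 = 33)
(81 + d(w))*M = (81 + sqrt(10 - 9))*33 = (81 + sqrt(1))*33 = (81 + 1)*33 = 82*33 = 2706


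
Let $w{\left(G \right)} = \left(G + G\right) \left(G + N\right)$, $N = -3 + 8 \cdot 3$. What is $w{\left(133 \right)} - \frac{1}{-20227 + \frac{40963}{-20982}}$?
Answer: $\frac{1337455307570}{32649529} \approx 40964.0$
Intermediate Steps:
$N = 21$ ($N = -3 + 24 = 21$)
$w{\left(G \right)} = 2 G \left(21 + G\right)$ ($w{\left(G \right)} = \left(G + G\right) \left(G + 21\right) = 2 G \left(21 + G\right)$)
$w{\left(133 \right)} - \frac{1}{-20227 + \frac{40963}{-20982}} = 2 \cdot 133 \left(21 + 133\right) - \frac{1}{-20227 + \frac{40963}{-20982}} = 2 \cdot 133 \cdot 154 - \frac{1}{-20227 + 40963 \left(- \frac{1}{20982}\right)} = 40964 - \frac{1}{-20227 - \frac{3151}{1614}} = 40964 - \frac{1}{- \frac{32649529}{1614}} = 40964 - - \frac{1614}{32649529} = 40964 + \frac{1614}{32649529} = \frac{1337455307570}{32649529}$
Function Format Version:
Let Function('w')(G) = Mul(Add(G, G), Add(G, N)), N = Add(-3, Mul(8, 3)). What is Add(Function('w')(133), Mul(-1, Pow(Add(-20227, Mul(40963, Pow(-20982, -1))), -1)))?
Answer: Rational(1337455307570, 32649529) ≈ 40964.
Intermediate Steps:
N = 21 (N = Add(-3, 24) = 21)
Function('w')(G) = Mul(2, G, Add(21, G)) (Function('w')(G) = Mul(Add(G, G), Add(G, 21)) = Mul(Mul(2, G), Add(21, G)) = Mul(2, G, Add(21, G)))
Add(Function('w')(133), Mul(-1, Pow(Add(-20227, Mul(40963, Pow(-20982, -1))), -1))) = Add(Mul(2, 133, Add(21, 133)), Mul(-1, Pow(Add(-20227, Mul(40963, Pow(-20982, -1))), -1))) = Add(Mul(2, 133, 154), Mul(-1, Pow(Add(-20227, Mul(40963, Rational(-1, 20982))), -1))) = Add(40964, Mul(-1, Pow(Add(-20227, Rational(-3151, 1614)), -1))) = Add(40964, Mul(-1, Pow(Rational(-32649529, 1614), -1))) = Add(40964, Mul(-1, Rational(-1614, 32649529))) = Add(40964, Rational(1614, 32649529)) = Rational(1337455307570, 32649529)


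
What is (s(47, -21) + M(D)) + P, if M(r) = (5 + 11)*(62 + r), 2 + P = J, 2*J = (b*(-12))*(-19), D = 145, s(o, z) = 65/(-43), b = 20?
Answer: 240305/43 ≈ 5588.5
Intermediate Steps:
s(o, z) = -65/43 (s(o, z) = 65*(-1/43) = -65/43)
J = 2280 (J = ((20*(-12))*(-19))/2 = (-240*(-19))/2 = (½)*4560 = 2280)
P = 2278 (P = -2 + 2280 = 2278)
M(r) = 992 + 16*r (M(r) = 16*(62 + r) = 992 + 16*r)
(s(47, -21) + M(D)) + P = (-65/43 + (992 + 16*145)) + 2278 = (-65/43 + (992 + 2320)) + 2278 = (-65/43 + 3312) + 2278 = 142351/43 + 2278 = 240305/43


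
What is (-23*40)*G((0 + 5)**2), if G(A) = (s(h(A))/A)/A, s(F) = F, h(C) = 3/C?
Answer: -552/3125 ≈ -0.17664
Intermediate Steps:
G(A) = 3/A**3 (G(A) = ((3/A)/A)/A = (3/A**2)/A = 3/A**3)
(-23*40)*G((0 + 5)**2) = (-23*40)*(3/((0 + 5)**2)**3) = -2760/(5**2)**3 = -2760/25**3 = -2760/15625 = -920*3/15625 = -552/3125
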